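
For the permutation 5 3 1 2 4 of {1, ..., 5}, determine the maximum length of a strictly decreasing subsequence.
3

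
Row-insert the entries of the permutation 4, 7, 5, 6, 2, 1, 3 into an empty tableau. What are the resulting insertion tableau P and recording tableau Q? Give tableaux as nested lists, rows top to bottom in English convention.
Insert each entry of the permutation into P by Schensted row insertion, recording in Q the position of each new cell.

Insert 4: appended to row 1. P = [[4]].
Insert 7: appended to row 1. P = [[4, 7]].
Insert 5: 5 bumps 7 from row 1; 7 starts row 2. P = [[4, 5], [7]].
Insert 6: appended to row 1. P = [[4, 5, 6], [7]].
Insert 2: 2 bumps 4 from row 1; 4 bumps 7 from row 2; 7 starts row 3. P = [[2, 5, 6], [4], [7]].
Insert 1: 1 bumps 2 from row 1; 2 bumps 4 from row 2; 4 bumps 7 from row 3; 7 starts row 4. P = [[1, 5, 6], [2], [4], [7]].
Insert 3: 3 bumps 5 from row 1; 5 appends to row 2. P = [[1, 3, 6], [2, 5], [4], [7]].

So P = [[1, 3, 6], [2, 5], [4], [7]], Q = [[1, 2, 4], [3, 7], [5], [6]].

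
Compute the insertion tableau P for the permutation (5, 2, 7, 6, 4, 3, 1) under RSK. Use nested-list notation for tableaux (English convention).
P = [[1, 3], [2, 6], [4], [5], [7]]

Insert 5: appended to row 1. P = [[5]].
Insert 2: 2 bumps 5 from row 1; 5 starts row 2. P = [[2], [5]].
Insert 7: appended to row 1. P = [[2, 7], [5]].
Insert 6: 6 bumps 7 from row 1; 7 appends to row 2. P = [[2, 6], [5, 7]].
Insert 4: 4 bumps 6 from row 1; 6 bumps 7 from row 2; 7 starts row 3. P = [[2, 4], [5, 6], [7]].
Insert 3: 3 bumps 4 from row 1; 4 bumps 5 from row 2; 5 bumps 7 from row 3; 7 starts row 4. P = [[2, 3], [4, 6], [5], [7]].
Insert 1: 1 bumps 2 from row 1; 2 bumps 4 from row 2; 4 bumps 5 from row 3; 5 bumps 7 from row 4; 7 starts row 5. P = [[1, 3], [2, 6], [4], [5], [7]].

So P = [[1, 3], [2, 6], [4], [5], [7]].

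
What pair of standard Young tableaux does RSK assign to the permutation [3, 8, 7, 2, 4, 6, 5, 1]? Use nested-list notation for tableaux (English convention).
Insert each entry of the permutation into P by Schensted row insertion, recording in Q the position of each new cell.

Insert 3: appended to row 1. P = [[3]], Q = [[1]].
Insert 8: appended to row 1. P = [[3, 8]], Q = [[1, 2]].
Insert 7: 7 bumps 8 from row 1; 8 starts row 2. P = [[3, 7], [8]], Q = [[1, 2], [3]].
Insert 2: 2 bumps 3 from row 1; 3 bumps 8 from row 2; 8 starts row 3. P = [[2, 7], [3], [8]], Q = [[1, 2], [3], [4]].
Insert 4: 4 bumps 7 from row 1; 7 appends to row 2. P = [[2, 4], [3, 7], [8]], Q = [[1, 2], [3, 5], [4]].
Insert 6: appended to row 1. P = [[2, 4, 6], [3, 7], [8]], Q = [[1, 2, 6], [3, 5], [4]].
Insert 5: 5 bumps 6 from row 1; 6 bumps 7 from row 2; 7 bumps 8 from row 3; 8 starts row 4. P = [[2, 4, 5], [3, 6], [7], [8]], Q = [[1, 2, 6], [3, 5], [4], [7]].
Insert 1: 1 bumps 2 from row 1; 2 bumps 3 from row 2; 3 bumps 7 from row 3; 7 bumps 8 from row 4; 8 starts row 5. P = [[1, 4, 5], [2, 6], [3], [7], [8]], Q = [[1, 2, 6], [3, 5], [4], [7], [8]].

So P = [[1, 4, 5], [2, 6], [3], [7], [8]], Q = [[1, 2, 6], [3, 5], [4], [7], [8]].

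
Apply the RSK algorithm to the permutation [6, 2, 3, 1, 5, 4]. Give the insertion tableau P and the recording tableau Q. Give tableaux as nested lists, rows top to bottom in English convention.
P = [[1, 3, 4], [2, 5], [6]], Q = [[1, 3, 5], [2, 6], [4]]

Insert each entry of the permutation into P by Schensted row insertion, recording in Q the position of each new cell.

Insert 6: appended to row 1. P = [[6]].
Insert 2: 2 bumps 6 from row 1; 6 starts row 2. P = [[2], [6]].
Insert 3: appended to row 1. P = [[2, 3], [6]].
Insert 1: 1 bumps 2 from row 1; 2 bumps 6 from row 2; 6 starts row 3. P = [[1, 3], [2], [6]].
Insert 5: appended to row 1. P = [[1, 3, 5], [2], [6]].
Insert 4: 4 bumps 5 from row 1; 5 appends to row 2. P = [[1, 3, 4], [2, 5], [6]].

So P = [[1, 3, 4], [2, 5], [6]], Q = [[1, 3, 5], [2, 6], [4]].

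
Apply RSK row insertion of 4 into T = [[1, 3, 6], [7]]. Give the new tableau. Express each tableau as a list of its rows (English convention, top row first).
[[1, 3, 4], [6], [7]]

In row 1, 4 replaces 6 (the leftmost entry greater than 4); 6 is bumped to row 2. In row 2, 6 replaces 7 (the leftmost entry greater than 6); 7 is bumped to row 3. 7 starts a new row 3. The new tableau is [[1, 3, 4], [6], [7]].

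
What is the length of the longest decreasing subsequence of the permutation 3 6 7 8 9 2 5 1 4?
3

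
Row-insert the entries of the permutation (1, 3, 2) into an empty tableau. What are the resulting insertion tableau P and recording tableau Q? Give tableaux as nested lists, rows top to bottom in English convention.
P = [[1, 2], [3]], Q = [[1, 2], [3]]

Insert each entry of the permutation into P by Schensted row insertion, recording in Q the position of each new cell.

Insert 1: appended to row 1. P = [[1]].
Insert 3: appended to row 1. P = [[1, 3]].
Insert 2: 2 bumps 3 from row 1; 3 starts row 2. P = [[1, 2], [3]].

So P = [[1, 2], [3]], Q = [[1, 2], [3]].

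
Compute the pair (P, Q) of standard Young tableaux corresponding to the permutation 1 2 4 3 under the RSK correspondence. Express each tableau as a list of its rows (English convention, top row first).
P = [[1, 2, 3], [4]], Q = [[1, 2, 3], [4]]

Insert each entry of the permutation into P by Schensted row insertion, recording in Q the position of each new cell.

Insert 1: appended to row 1. P = [[1]].
Insert 2: appended to row 1. P = [[1, 2]].
Insert 4: appended to row 1. P = [[1, 2, 4]].
Insert 3: 3 bumps 4 from row 1; 4 starts row 2. P = [[1, 2, 3], [4]].

So P = [[1, 2, 3], [4]], Q = [[1, 2, 3], [4]].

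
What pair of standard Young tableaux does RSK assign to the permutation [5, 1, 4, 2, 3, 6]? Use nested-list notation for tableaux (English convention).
P = [[1, 2, 3, 6], [4], [5]], Q = [[1, 3, 5, 6], [2], [4]]

Insert each entry of the permutation into P by Schensted row insertion, recording in Q the position of each new cell.

After inserting 5: P = [[5]].
After inserting 1: P = [[1], [5]].
After inserting 4: P = [[1, 4], [5]].
After inserting 2: P = [[1, 2], [4], [5]].
After inserting 3: P = [[1, 2, 3], [4], [5]].
After inserting 6: P = [[1, 2, 3, 6], [4], [5]].

So P = [[1, 2, 3, 6], [4], [5]], Q = [[1, 3, 5, 6], [2], [4]].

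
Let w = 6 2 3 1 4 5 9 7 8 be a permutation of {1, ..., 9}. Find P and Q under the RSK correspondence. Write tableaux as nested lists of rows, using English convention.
P = [[1, 3, 4, 5, 7, 8], [2, 9], [6]], Q = [[1, 3, 5, 6, 7, 9], [2, 8], [4]]

Insert each entry of the permutation into P by Schensted row insertion, recording in Q the position of each new cell.

After inserting 6: P = [[6]].
After inserting 2: P = [[2], [6]].
After inserting 3: P = [[2, 3], [6]].
After inserting 1: P = [[1, 3], [2], [6]].
After inserting 4: P = [[1, 3, 4], [2], [6]].
After inserting 5: P = [[1, 3, 4, 5], [2], [6]].
After inserting 9: P = [[1, 3, 4, 5, 9], [2], [6]].
After inserting 7: P = [[1, 3, 4, 5, 7], [2, 9], [6]].
After inserting 8: P = [[1, 3, 4, 5, 7, 8], [2, 9], [6]].

So P = [[1, 3, 4, 5, 7, 8], [2, 9], [6]], Q = [[1, 3, 5, 6, 7, 9], [2, 8], [4]].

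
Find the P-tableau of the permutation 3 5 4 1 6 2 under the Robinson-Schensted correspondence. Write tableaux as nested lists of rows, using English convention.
Insert 3: appended to row 1. P = [[3]].
Insert 5: appended to row 1. P = [[3, 5]].
Insert 4: 4 bumps 5 from row 1; 5 starts row 2. P = [[3, 4], [5]].
Insert 1: 1 bumps 3 from row 1; 3 bumps 5 from row 2; 5 starts row 3. P = [[1, 4], [3], [5]].
Insert 6: appended to row 1. P = [[1, 4, 6], [3], [5]].
Insert 2: 2 bumps 4 from row 1; 4 appends to row 2. P = [[1, 2, 6], [3, 4], [5]].

So P = [[1, 2, 6], [3, 4], [5]].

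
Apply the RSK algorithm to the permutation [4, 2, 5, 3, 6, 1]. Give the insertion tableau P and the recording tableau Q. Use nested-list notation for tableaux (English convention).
P = [[1, 3, 6], [2, 5], [4]], Q = [[1, 3, 5], [2, 4], [6]]

Insert each entry of the permutation into P by Schensted row insertion, recording in Q the position of each new cell.

Insert 4: appended to row 1. P = [[4]], Q = [[1]].
Insert 2: 2 bumps 4 from row 1; 4 starts row 2. P = [[2], [4]], Q = [[1], [2]].
Insert 5: appended to row 1. P = [[2, 5], [4]], Q = [[1, 3], [2]].
Insert 3: 3 bumps 5 from row 1; 5 appends to row 2. P = [[2, 3], [4, 5]], Q = [[1, 3], [2, 4]].
Insert 6: appended to row 1. P = [[2, 3, 6], [4, 5]], Q = [[1, 3, 5], [2, 4]].
Insert 1: 1 bumps 2 from row 1; 2 bumps 4 from row 2; 4 starts row 3. P = [[1, 3, 6], [2, 5], [4]], Q = [[1, 3, 5], [2, 4], [6]].

So P = [[1, 3, 6], [2, 5], [4]], Q = [[1, 3, 5], [2, 4], [6]].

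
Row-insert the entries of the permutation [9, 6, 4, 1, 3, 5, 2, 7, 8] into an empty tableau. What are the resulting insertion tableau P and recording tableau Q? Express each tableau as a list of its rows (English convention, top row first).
Insert each entry of the permutation into P by Schensted row insertion, recording in Q the position of each new cell.

Insert 9: appended to row 1. P = [[9]].
Insert 6: 6 bumps 9 from row 1; 9 starts row 2. P = [[6], [9]].
Insert 4: 4 bumps 6 from row 1; 6 bumps 9 from row 2; 9 starts row 3. P = [[4], [6], [9]].
Insert 1: 1 bumps 4 from row 1; 4 bumps 6 from row 2; 6 bumps 9 from row 3; 9 starts row 4. P = [[1], [4], [6], [9]].
Insert 3: appended to row 1. P = [[1, 3], [4], [6], [9]].
Insert 5: appended to row 1. P = [[1, 3, 5], [4], [6], [9]].
Insert 2: 2 bumps 3 from row 1; 3 bumps 4 from row 2; 4 bumps 6 from row 3; 6 bumps 9 from row 4; 9 starts row 5. P = [[1, 2, 5], [3], [4], [6], [9]].
Insert 7: appended to row 1. P = [[1, 2, 5, 7], [3], [4], [6], [9]].
Insert 8: appended to row 1. P = [[1, 2, 5, 7, 8], [3], [4], [6], [9]].

So P = [[1, 2, 5, 7, 8], [3], [4], [6], [9]], Q = [[1, 5, 6, 8, 9], [2], [3], [4], [7]].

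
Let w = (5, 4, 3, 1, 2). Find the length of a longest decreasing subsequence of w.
4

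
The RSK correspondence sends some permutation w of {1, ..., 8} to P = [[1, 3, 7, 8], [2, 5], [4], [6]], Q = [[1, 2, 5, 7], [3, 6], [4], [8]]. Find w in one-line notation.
4 6 5 2 7 3 8 1

Reverse the RSK construction: for i from n down to 1, find the cell of Q containing i, remove the entry at that cell from P, and reverse-bump it up through P; the value ejected from row 1 is w(i).

Step i=8: Q has 8 at row 4, column 1; remove 6 from row 4 of P and reverse-bump: 6 enters row 3 and ejects 4; 4 enters row 2 and ejects 2; 2 enters row 1 and ejects 1. So w(8) = 1. P is now [[2, 3, 7, 8], [4, 5], [6]].
Step i=7: Q has 7 at row 1, column 4; remove that cell from P, ejecting 8. So w(7) = 8. P is now [[2, 3, 7], [4, 5], [6]].
Step i=6: Q has 6 at row 2, column 2; remove 5 from row 2 of P and reverse-bump: 5 enters row 1 and ejects 3. So w(6) = 3. P is now [[2, 5, 7], [4], [6]].
Step i=5: Q has 5 at row 1, column 3; remove that cell from P, ejecting 7. So w(5) = 7. P is now [[2, 5], [4], [6]].
Step i=4: Q has 4 at row 3, column 1; remove 6 from row 3 of P and reverse-bump: 6 enters row 2 and ejects 4; 4 enters row 1 and ejects 2. So w(4) = 2. P is now [[4, 5], [6]].
Step i=3: Q has 3 at row 2, column 1; remove 6 from row 2 of P and reverse-bump: 6 enters row 1 and ejects 5. So w(3) = 5. P is now [[4, 6]].
Step i=2: Q has 2 at row 1, column 2; remove that cell from P, ejecting 6. So w(2) = 6. P is now [[4]].
Step i=1: Q has 1 at row 1, column 1; remove that cell from P, ejecting 4. So w(1) = 4. P is now [].

So w = 4 6 5 2 7 3 8 1.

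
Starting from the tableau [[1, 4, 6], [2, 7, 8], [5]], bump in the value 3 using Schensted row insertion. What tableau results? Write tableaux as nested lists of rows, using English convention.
In row 1, 3 replaces 4 (the leftmost entry greater than 3); 4 is bumped to row 2. In row 2, 4 replaces 7 (the leftmost entry greater than 4); 7 is bumped to row 3. 7 is appended to row 3. The new tableau is [[1, 3, 6], [2, 4, 8], [5, 7]].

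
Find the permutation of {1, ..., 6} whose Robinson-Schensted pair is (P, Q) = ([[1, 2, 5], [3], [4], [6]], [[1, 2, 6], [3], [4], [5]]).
1 6 4 3 2 5

Reverse the RSK construction: for i from n down to 1, find the cell of Q containing i, remove the entry at that cell from P, and reverse-bump it up through P; the value ejected from row 1 is w(i).

Step i=6: Q has 6 at row 1, column 3; remove that cell from P, ejecting 5. So w(6) = 5. P is now [[1, 2], [3], [4], [6]].
Step i=5: Q has 5 at row 4, column 1; remove 6 from row 4 of P and reverse-bump: 6 enters row 3 and ejects 4; 4 enters row 2 and ejects 3; 3 enters row 1 and ejects 2. So w(5) = 2. P is now [[1, 3], [4], [6]].
Step i=4: Q has 4 at row 3, column 1; remove 6 from row 3 of P and reverse-bump: 6 enters row 2 and ejects 4; 4 enters row 1 and ejects 3. So w(4) = 3. P is now [[1, 4], [6]].
Step i=3: Q has 3 at row 2, column 1; remove 6 from row 2 of P and reverse-bump: 6 enters row 1 and ejects 4. So w(3) = 4. P is now [[1, 6]].
Step i=2: Q has 2 at row 1, column 2; remove that cell from P, ejecting 6. So w(2) = 6. P is now [[1]].
Step i=1: Q has 1 at row 1, column 1; remove that cell from P, ejecting 1. So w(1) = 1. P is now [].

So w = 1 6 4 3 2 5.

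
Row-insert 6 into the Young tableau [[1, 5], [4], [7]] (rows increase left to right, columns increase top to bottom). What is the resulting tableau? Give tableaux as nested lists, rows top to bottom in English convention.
6 is larger than every entry of row 1, so it is appended to row 1. The new tableau is [[1, 5, 6], [4], [7]].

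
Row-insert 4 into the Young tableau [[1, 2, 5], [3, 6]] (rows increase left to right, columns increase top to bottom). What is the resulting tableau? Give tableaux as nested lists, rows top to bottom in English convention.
In row 1, 4 replaces 5 (the leftmost entry greater than 4); 5 is bumped to row 2. In row 2, 5 replaces 6 (the leftmost entry greater than 5); 6 is bumped to row 3. 6 starts a new row 3. The new tableau is [[1, 2, 4], [3, 5], [6]].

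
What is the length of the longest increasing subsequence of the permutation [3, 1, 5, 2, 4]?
3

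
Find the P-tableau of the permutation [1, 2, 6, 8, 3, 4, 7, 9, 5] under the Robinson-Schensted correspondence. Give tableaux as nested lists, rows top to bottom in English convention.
P = [[1, 2, 3, 4, 5, 9], [6, 7], [8]]

Insert 1: appended to row 1. P = [[1]].
Insert 2: appended to row 1. P = [[1, 2]].
Insert 6: appended to row 1. P = [[1, 2, 6]].
Insert 8: appended to row 1. P = [[1, 2, 6, 8]].
Insert 3: 3 bumps 6 from row 1; 6 starts row 2. P = [[1, 2, 3, 8], [6]].
Insert 4: 4 bumps 8 from row 1; 8 appends to row 2. P = [[1, 2, 3, 4], [6, 8]].
Insert 7: appended to row 1. P = [[1, 2, 3, 4, 7], [6, 8]].
Insert 9: appended to row 1. P = [[1, 2, 3, 4, 7, 9], [6, 8]].
Insert 5: 5 bumps 7 from row 1; 7 bumps 8 from row 2; 8 starts row 3. P = [[1, 2, 3, 4, 5, 9], [6, 7], [8]].

So P = [[1, 2, 3, 4, 5, 9], [6, 7], [8]].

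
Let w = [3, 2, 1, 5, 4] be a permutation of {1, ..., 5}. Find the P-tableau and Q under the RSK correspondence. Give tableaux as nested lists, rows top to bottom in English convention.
Insert each entry of the permutation into P by Schensted row insertion, recording in Q the position of each new cell.

Insert 3: appended to row 1. P = [[3]].
Insert 2: 2 bumps 3 from row 1; 3 starts row 2. P = [[2], [3]].
Insert 1: 1 bumps 2 from row 1; 2 bumps 3 from row 2; 3 starts row 3. P = [[1], [2], [3]].
Insert 5: appended to row 1. P = [[1, 5], [2], [3]].
Insert 4: 4 bumps 5 from row 1; 5 appends to row 2. P = [[1, 4], [2, 5], [3]].

So P = [[1, 4], [2, 5], [3]], Q = [[1, 4], [2, 5], [3]].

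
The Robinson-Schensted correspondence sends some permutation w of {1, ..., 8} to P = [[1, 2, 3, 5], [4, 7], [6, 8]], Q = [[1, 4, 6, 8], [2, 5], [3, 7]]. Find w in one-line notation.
Reverse the RSK construction: for i from n down to 1, find the cell of Q containing i, remove the entry at that cell from P, and reverse-bump it up through P; the value ejected from row 1 is w(i).

Step i=8: Q has 8 at row 1, column 4; remove that cell from P, ejecting 5. So w(8) = 5. P is now [[1, 2, 3], [4, 7], [6, 8]].
Step i=7: Q has 7 at row 3, column 2; remove 8 from row 3 of P and reverse-bump: 8 enters row 2 and ejects 7; 7 enters row 1 and ejects 3. So w(7) = 3. P is now [[1, 2, 7], [4, 8], [6]].
Step i=6: Q has 6 at row 1, column 3; remove that cell from P, ejecting 7. So w(6) = 7. P is now [[1, 2], [4, 8], [6]].
Step i=5: Q has 5 at row 2, column 2; remove 8 from row 2 of P and reverse-bump: 8 enters row 1 and ejects 2. So w(5) = 2. P is now [[1, 8], [4], [6]].
Step i=4: Q has 4 at row 1, column 2; remove that cell from P, ejecting 8. So w(4) = 8. P is now [[1], [4], [6]].
Step i=3: Q has 3 at row 3, column 1; remove 6 from row 3 of P and reverse-bump: 6 enters row 2 and ejects 4; 4 enters row 1 and ejects 1. So w(3) = 1. P is now [[4], [6]].
Step i=2: Q has 2 at row 2, column 1; remove 6 from row 2 of P and reverse-bump: 6 enters row 1 and ejects 4. So w(2) = 4. P is now [[6]].
Step i=1: Q has 1 at row 1, column 1; remove that cell from P, ejecting 6. So w(1) = 6. P is now [].

So w = 6 4 1 8 2 7 3 5.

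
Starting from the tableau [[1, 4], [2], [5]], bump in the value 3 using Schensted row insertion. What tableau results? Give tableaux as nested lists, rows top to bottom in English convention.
In row 1, 3 replaces 4 (the leftmost entry greater than 3); 4 is bumped to row 2. 4 is appended to row 2. The new tableau is [[1, 3], [2, 4], [5]].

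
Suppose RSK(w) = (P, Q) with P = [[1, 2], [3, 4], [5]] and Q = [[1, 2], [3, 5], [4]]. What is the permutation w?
Reverse the RSK construction: for i from n down to 1, find the cell of Q containing i, remove the entry at that cell from P, and reverse-bump it up through P; the value ejected from row 1 is w(i).

Step i=5: Q has 5 at row 2, column 2; remove 4 from row 2 of P and reverse-bump: 4 enters row 1 and ejects 2. So w(5) = 2. P is now [[1, 4], [3], [5]].
Step i=4: Q has 4 at row 3, column 1; remove 5 from row 3 of P and reverse-bump: 5 enters row 2 and ejects 3; 3 enters row 1 and ejects 1. So w(4) = 1. P is now [[3, 4], [5]].
Step i=3: Q has 3 at row 2, column 1; remove 5 from row 2 of P and reverse-bump: 5 enters row 1 and ejects 4. So w(3) = 4. P is now [[3, 5]].
Step i=2: Q has 2 at row 1, column 2; remove that cell from P, ejecting 5. So w(2) = 5. P is now [[3]].
Step i=1: Q has 1 at row 1, column 1; remove that cell from P, ejecting 3. So w(1) = 3. P is now [].

So w = 3 5 4 1 2.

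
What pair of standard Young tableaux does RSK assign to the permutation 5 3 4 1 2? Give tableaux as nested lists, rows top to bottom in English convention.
Insert each entry of the permutation into P by Schensted row insertion, recording in Q the position of each new cell.

Insert 5: appended to row 1. P = [[5]].
Insert 3: 3 bumps 5 from row 1; 5 starts row 2. P = [[3], [5]].
Insert 4: appended to row 1. P = [[3, 4], [5]].
Insert 1: 1 bumps 3 from row 1; 3 bumps 5 from row 2; 5 starts row 3. P = [[1, 4], [3], [5]].
Insert 2: 2 bumps 4 from row 1; 4 appends to row 2. P = [[1, 2], [3, 4], [5]].

So P = [[1, 2], [3, 4], [5]], Q = [[1, 3], [2, 5], [4]].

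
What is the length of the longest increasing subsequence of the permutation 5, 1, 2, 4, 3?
3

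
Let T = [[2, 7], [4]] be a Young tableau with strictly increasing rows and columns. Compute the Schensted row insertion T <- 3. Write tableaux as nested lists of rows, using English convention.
[[2, 3], [4, 7]]

In row 1, 3 replaces 7 (the leftmost entry greater than 3); 7 is bumped to row 2. 7 is appended to row 2. The new tableau is [[2, 3], [4, 7]].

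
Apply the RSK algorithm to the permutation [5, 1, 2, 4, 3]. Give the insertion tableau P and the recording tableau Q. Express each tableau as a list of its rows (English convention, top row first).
Insert each entry of the permutation into P by Schensted row insertion, recording in Q the position of each new cell.

Insert 5: appended to row 1. P = [[5]], Q = [[1]].
Insert 1: 1 bumps 5 from row 1; 5 starts row 2. P = [[1], [5]], Q = [[1], [2]].
Insert 2: appended to row 1. P = [[1, 2], [5]], Q = [[1, 3], [2]].
Insert 4: appended to row 1. P = [[1, 2, 4], [5]], Q = [[1, 3, 4], [2]].
Insert 3: 3 bumps 4 from row 1; 4 bumps 5 from row 2; 5 starts row 3. P = [[1, 2, 3], [4], [5]], Q = [[1, 3, 4], [2], [5]].

So P = [[1, 2, 3], [4], [5]], Q = [[1, 3, 4], [2], [5]].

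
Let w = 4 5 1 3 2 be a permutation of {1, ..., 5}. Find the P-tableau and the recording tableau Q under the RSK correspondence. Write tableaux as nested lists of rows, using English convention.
P = [[1, 2], [3, 5], [4]], Q = [[1, 2], [3, 4], [5]]

Insert each entry of the permutation into P by Schensted row insertion, recording in Q the position of each new cell.

Insert 4: appended to row 1. P = [[4]].
Insert 5: appended to row 1. P = [[4, 5]].
Insert 1: 1 bumps 4 from row 1; 4 starts row 2. P = [[1, 5], [4]].
Insert 3: 3 bumps 5 from row 1; 5 appends to row 2. P = [[1, 3], [4, 5]].
Insert 2: 2 bumps 3 from row 1; 3 bumps 4 from row 2; 4 starts row 3. P = [[1, 2], [3, 5], [4]].

So P = [[1, 2], [3, 5], [4]], Q = [[1, 2], [3, 4], [5]].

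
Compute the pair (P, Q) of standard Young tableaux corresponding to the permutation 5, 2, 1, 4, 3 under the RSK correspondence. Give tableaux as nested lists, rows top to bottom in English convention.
P = [[1, 3], [2, 4], [5]], Q = [[1, 4], [2, 5], [3]]

Insert each entry of the permutation into P by Schensted row insertion, recording in Q the position of each new cell.

Insert 5: appended to row 1. P = [[5]].
Insert 2: 2 bumps 5 from row 1; 5 starts row 2. P = [[2], [5]].
Insert 1: 1 bumps 2 from row 1; 2 bumps 5 from row 2; 5 starts row 3. P = [[1], [2], [5]].
Insert 4: appended to row 1. P = [[1, 4], [2], [5]].
Insert 3: 3 bumps 4 from row 1; 4 appends to row 2. P = [[1, 3], [2, 4], [5]].

So P = [[1, 3], [2, 4], [5]], Q = [[1, 4], [2, 5], [3]].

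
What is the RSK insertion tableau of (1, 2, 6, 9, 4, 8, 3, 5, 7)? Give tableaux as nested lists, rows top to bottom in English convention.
Insert 1: appended to row 1. P = [[1]].
Insert 2: appended to row 1. P = [[1, 2]].
Insert 6: appended to row 1. P = [[1, 2, 6]].
Insert 9: appended to row 1. P = [[1, 2, 6, 9]].
Insert 4: 4 bumps 6 from row 1; 6 starts row 2. P = [[1, 2, 4, 9], [6]].
Insert 8: 8 bumps 9 from row 1; 9 appends to row 2. P = [[1, 2, 4, 8], [6, 9]].
Insert 3: 3 bumps 4 from row 1; 4 bumps 6 from row 2; 6 starts row 3. P = [[1, 2, 3, 8], [4, 9], [6]].
Insert 5: 5 bumps 8 from row 1; 8 bumps 9 from row 2; 9 appends to row 3. P = [[1, 2, 3, 5], [4, 8], [6, 9]].
Insert 7: appended to row 1. P = [[1, 2, 3, 5, 7], [4, 8], [6, 9]].

So P = [[1, 2, 3, 5, 7], [4, 8], [6, 9]].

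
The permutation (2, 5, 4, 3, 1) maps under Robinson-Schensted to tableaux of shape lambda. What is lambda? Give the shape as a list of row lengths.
[2, 1, 1, 1]

Row-insert each entry into an empty tableau.

After inserting 2: P = [[2]].
After inserting 5: P = [[2, 5]].
After inserting 4: P = [[2, 4], [5]].
After inserting 3: P = [[2, 3], [4], [5]].
After inserting 1: P = [[1, 3], [2], [4], [5]].

The final insertion tableau P = [[1, 3], [2], [4], [5]] has shape [2, 1, 1, 1].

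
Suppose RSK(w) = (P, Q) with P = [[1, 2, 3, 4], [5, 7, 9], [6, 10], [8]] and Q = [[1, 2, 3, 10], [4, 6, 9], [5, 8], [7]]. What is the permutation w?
6 8 10 7 5 9 1 2 3 4

Reverse the RSK construction: for i from n down to 1, find the cell of Q containing i, remove the entry at that cell from P, and reverse-bump it up through P; the value ejected from row 1 is w(i).

Step i=10: Q has 10 at row 1, column 4; remove that cell from P, ejecting 4. So w(10) = 4. P is now [[1, 2, 3], [5, 7, 9], [6, 10], [8]].
Step i=9: Q has 9 at row 2, column 3; remove 9 from row 2 of P and reverse-bump: 9 enters row 1 and ejects 3. So w(9) = 3. P is now [[1, 2, 9], [5, 7], [6, 10], [8]].
Step i=8: Q has 8 at row 3, column 2; remove 10 from row 3 of P and reverse-bump: 10 enters row 2 and ejects 7; 7 enters row 1 and ejects 2. So w(8) = 2. P is now [[1, 7, 9], [5, 10], [6], [8]].
Step i=7: Q has 7 at row 4, column 1; remove 8 from row 4 of P and reverse-bump: 8 enters row 3 and ejects 6; 6 enters row 2 and ejects 5; 5 enters row 1 and ejects 1. So w(7) = 1. P is now [[5, 7, 9], [6, 10], [8]].
Step i=6: Q has 6 at row 2, column 2; remove 10 from row 2 of P and reverse-bump: 10 enters row 1 and ejects 9. So w(6) = 9. P is now [[5, 7, 10], [6], [8]].
Step i=5: Q has 5 at row 3, column 1; remove 8 from row 3 of P and reverse-bump: 8 enters row 2 and ejects 6; 6 enters row 1 and ejects 5. So w(5) = 5. P is now [[6, 7, 10], [8]].
Step i=4: Q has 4 at row 2, column 1; remove 8 from row 2 of P and reverse-bump: 8 enters row 1 and ejects 7. So w(4) = 7. P is now [[6, 8, 10]].
Step i=3: Q has 3 at row 1, column 3; remove that cell from P, ejecting 10. So w(3) = 10. P is now [[6, 8]].
Step i=2: Q has 2 at row 1, column 2; remove that cell from P, ejecting 8. So w(2) = 8. P is now [[6]].
Step i=1: Q has 1 at row 1, column 1; remove that cell from P, ejecting 6. So w(1) = 6. P is now [].

So w = 6 8 10 7 5 9 1 2 3 4.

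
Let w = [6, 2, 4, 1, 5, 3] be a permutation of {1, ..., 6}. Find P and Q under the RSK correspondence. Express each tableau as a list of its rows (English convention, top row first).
Insert each entry of the permutation into P by Schensted row insertion, recording in Q the position of each new cell.

Insert 6: appended to row 1. P = [[6]], Q = [[1]].
Insert 2: 2 bumps 6 from row 1; 6 starts row 2. P = [[2], [6]], Q = [[1], [2]].
Insert 4: appended to row 1. P = [[2, 4], [6]], Q = [[1, 3], [2]].
Insert 1: 1 bumps 2 from row 1; 2 bumps 6 from row 2; 6 starts row 3. P = [[1, 4], [2], [6]], Q = [[1, 3], [2], [4]].
Insert 5: appended to row 1. P = [[1, 4, 5], [2], [6]], Q = [[1, 3, 5], [2], [4]].
Insert 3: 3 bumps 4 from row 1; 4 appends to row 2. P = [[1, 3, 5], [2, 4], [6]], Q = [[1, 3, 5], [2, 6], [4]].

So P = [[1, 3, 5], [2, 4], [6]], Q = [[1, 3, 5], [2, 6], [4]].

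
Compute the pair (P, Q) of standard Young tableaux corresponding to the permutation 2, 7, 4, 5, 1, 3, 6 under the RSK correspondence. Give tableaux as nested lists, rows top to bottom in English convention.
Insert each entry of the permutation into P by Schensted row insertion, recording in Q the position of each new cell.

After inserting 2: P = [[2]].
After inserting 7: P = [[2, 7]].
After inserting 4: P = [[2, 4], [7]].
After inserting 5: P = [[2, 4, 5], [7]].
After inserting 1: P = [[1, 4, 5], [2], [7]].
After inserting 3: P = [[1, 3, 5], [2, 4], [7]].
After inserting 6: P = [[1, 3, 5, 6], [2, 4], [7]].

So P = [[1, 3, 5, 6], [2, 4], [7]], Q = [[1, 2, 4, 7], [3, 6], [5]].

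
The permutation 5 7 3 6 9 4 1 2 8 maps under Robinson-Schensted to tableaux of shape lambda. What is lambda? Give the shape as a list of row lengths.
Row-insert each entry into an empty tableau.

After inserting 5: P = [[5]].
After inserting 7: P = [[5, 7]].
After inserting 3: P = [[3, 7], [5]].
After inserting 6: P = [[3, 6], [5, 7]].
After inserting 9: P = [[3, 6, 9], [5, 7]].
After inserting 4: P = [[3, 4, 9], [5, 6], [7]].
After inserting 1: P = [[1, 4, 9], [3, 6], [5], [7]].
After inserting 2: P = [[1, 2, 9], [3, 4], [5, 6], [7]].
After inserting 8: P = [[1, 2, 8], [3, 4, 9], [5, 6], [7]].

The final insertion tableau P = [[1, 2, 8], [3, 4, 9], [5, 6], [7]] has shape [3, 3, 2, 1].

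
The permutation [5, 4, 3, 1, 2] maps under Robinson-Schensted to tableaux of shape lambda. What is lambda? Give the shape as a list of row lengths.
Row-insert each entry into an empty tableau.

After inserting 5: P = [[5]].
After inserting 4: P = [[4], [5]].
After inserting 3: P = [[3], [4], [5]].
After inserting 1: P = [[1], [3], [4], [5]].
After inserting 2: P = [[1, 2], [3], [4], [5]].

The final insertion tableau P = [[1, 2], [3], [4], [5]] has shape [2, 1, 1, 1].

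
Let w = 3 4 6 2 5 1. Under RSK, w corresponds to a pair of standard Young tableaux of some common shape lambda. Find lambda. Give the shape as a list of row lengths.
[3, 2, 1]

RSK row insertion gives P = [[1, 4, 5], [2, 6], [3]], which has shape [3, 2, 1].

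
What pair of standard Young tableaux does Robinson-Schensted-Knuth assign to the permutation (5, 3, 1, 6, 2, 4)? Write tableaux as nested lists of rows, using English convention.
Insert each entry of the permutation into P by Schensted row insertion, recording in Q the position of each new cell.

Insert 5: appended to row 1. P = [[5]], Q = [[1]].
Insert 3: 3 bumps 5 from row 1; 5 starts row 2. P = [[3], [5]], Q = [[1], [2]].
Insert 1: 1 bumps 3 from row 1; 3 bumps 5 from row 2; 5 starts row 3. P = [[1], [3], [5]], Q = [[1], [2], [3]].
Insert 6: appended to row 1. P = [[1, 6], [3], [5]], Q = [[1, 4], [2], [3]].
Insert 2: 2 bumps 6 from row 1; 6 appends to row 2. P = [[1, 2], [3, 6], [5]], Q = [[1, 4], [2, 5], [3]].
Insert 4: appended to row 1. P = [[1, 2, 4], [3, 6], [5]], Q = [[1, 4, 6], [2, 5], [3]].

So P = [[1, 2, 4], [3, 6], [5]], Q = [[1, 4, 6], [2, 5], [3]].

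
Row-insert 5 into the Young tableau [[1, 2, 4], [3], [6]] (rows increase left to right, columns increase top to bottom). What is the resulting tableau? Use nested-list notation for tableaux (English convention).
[[1, 2, 4, 5], [3], [6]]

5 is larger than every entry of row 1, so it is appended to row 1. The new tableau is [[1, 2, 4, 5], [3], [6]].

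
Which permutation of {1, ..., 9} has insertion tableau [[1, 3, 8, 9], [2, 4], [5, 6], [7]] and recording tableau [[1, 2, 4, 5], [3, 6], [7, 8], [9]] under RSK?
5 7 2 8 9 6 1 4 3

Reverse the RSK construction: for i from n down to 1, find the cell of Q containing i, remove the entry at that cell from P, and reverse-bump it up through P; the value ejected from row 1 is w(i).

Step i=9: Q has 9 at row 4, column 1; remove 7 from row 4 of P and reverse-bump: 7 enters row 3 and ejects 6; 6 enters row 2 and ejects 4; 4 enters row 1 and ejects 3. So w(9) = 3. P is now [[1, 4, 8, 9], [2, 6], [5, 7]].
Step i=8: Q has 8 at row 3, column 2; remove 7 from row 3 of P and reverse-bump: 7 enters row 2 and ejects 6; 6 enters row 1 and ejects 4. So w(8) = 4. P is now [[1, 6, 8, 9], [2, 7], [5]].
Step i=7: Q has 7 at row 3, column 1; remove 5 from row 3 of P and reverse-bump: 5 enters row 2 and ejects 2; 2 enters row 1 and ejects 1. So w(7) = 1. P is now [[2, 6, 8, 9], [5, 7]].
Step i=6: Q has 6 at row 2, column 2; remove 7 from row 2 of P and reverse-bump: 7 enters row 1 and ejects 6. So w(6) = 6. P is now [[2, 7, 8, 9], [5]].
Step i=5: Q has 5 at row 1, column 4; remove that cell from P, ejecting 9. So w(5) = 9. P is now [[2, 7, 8], [5]].
Step i=4: Q has 4 at row 1, column 3; remove that cell from P, ejecting 8. So w(4) = 8. P is now [[2, 7], [5]].
Step i=3: Q has 3 at row 2, column 1; remove 5 from row 2 of P and reverse-bump: 5 enters row 1 and ejects 2. So w(3) = 2. P is now [[5, 7]].
Step i=2: Q has 2 at row 1, column 2; remove that cell from P, ejecting 7. So w(2) = 7. P is now [[5]].
Step i=1: Q has 1 at row 1, column 1; remove that cell from P, ejecting 5. So w(1) = 5. P is now [].

So w = 5 7 2 8 9 6 1 4 3.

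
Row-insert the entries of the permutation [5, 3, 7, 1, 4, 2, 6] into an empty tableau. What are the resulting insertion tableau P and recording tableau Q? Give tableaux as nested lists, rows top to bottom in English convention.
P = [[1, 2, 6], [3, 4], [5, 7]], Q = [[1, 3, 7], [2, 5], [4, 6]]

Insert each entry of the permutation into P by Schensted row insertion, recording in Q the position of each new cell.

Insert 5: appended to row 1. P = [[5]].
Insert 3: 3 bumps 5 from row 1; 5 starts row 2. P = [[3], [5]].
Insert 7: appended to row 1. P = [[3, 7], [5]].
Insert 1: 1 bumps 3 from row 1; 3 bumps 5 from row 2; 5 starts row 3. P = [[1, 7], [3], [5]].
Insert 4: 4 bumps 7 from row 1; 7 appends to row 2. P = [[1, 4], [3, 7], [5]].
Insert 2: 2 bumps 4 from row 1; 4 bumps 7 from row 2; 7 appends to row 3. P = [[1, 2], [3, 4], [5, 7]].
Insert 6: appended to row 1. P = [[1, 2, 6], [3, 4], [5, 7]].

So P = [[1, 2, 6], [3, 4], [5, 7]], Q = [[1, 3, 7], [2, 5], [4, 6]].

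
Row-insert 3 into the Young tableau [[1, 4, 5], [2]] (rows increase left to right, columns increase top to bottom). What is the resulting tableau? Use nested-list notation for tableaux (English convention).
[[1, 3, 5], [2, 4]]

In row 1, 3 replaces 4 (the leftmost entry greater than 3); 4 is bumped to row 2. 4 is appended to row 2. The new tableau is [[1, 3, 5], [2, 4]].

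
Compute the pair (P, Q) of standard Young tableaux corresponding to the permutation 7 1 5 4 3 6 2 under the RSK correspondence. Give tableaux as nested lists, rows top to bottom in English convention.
Insert each entry of the permutation into P by Schensted row insertion, recording in Q the position of each new cell.

Insert 7: appended to row 1. P = [[7]].
Insert 1: 1 bumps 7 from row 1; 7 starts row 2. P = [[1], [7]].
Insert 5: appended to row 1. P = [[1, 5], [7]].
Insert 4: 4 bumps 5 from row 1; 5 bumps 7 from row 2; 7 starts row 3. P = [[1, 4], [5], [7]].
Insert 3: 3 bumps 4 from row 1; 4 bumps 5 from row 2; 5 bumps 7 from row 3; 7 starts row 4. P = [[1, 3], [4], [5], [7]].
Insert 6: appended to row 1. P = [[1, 3, 6], [4], [5], [7]].
Insert 2: 2 bumps 3 from row 1; 3 bumps 4 from row 2; 4 bumps 5 from row 3; 5 bumps 7 from row 4; 7 starts row 5. P = [[1, 2, 6], [3], [4], [5], [7]].

So P = [[1, 2, 6], [3], [4], [5], [7]], Q = [[1, 3, 6], [2], [4], [5], [7]].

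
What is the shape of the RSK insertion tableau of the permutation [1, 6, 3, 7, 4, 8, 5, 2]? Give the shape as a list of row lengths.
[4, 3, 1]

Row-insert each entry into an empty tableau.

After inserting 1: P = [[1]].
After inserting 6: P = [[1, 6]].
After inserting 3: P = [[1, 3], [6]].
After inserting 7: P = [[1, 3, 7], [6]].
After inserting 4: P = [[1, 3, 4], [6, 7]].
After inserting 8: P = [[1, 3, 4, 8], [6, 7]].
After inserting 5: P = [[1, 3, 4, 5], [6, 7, 8]].
After inserting 2: P = [[1, 2, 4, 5], [3, 7, 8], [6]].

The final insertion tableau P = [[1, 2, 4, 5], [3, 7, 8], [6]] has shape [4, 3, 1].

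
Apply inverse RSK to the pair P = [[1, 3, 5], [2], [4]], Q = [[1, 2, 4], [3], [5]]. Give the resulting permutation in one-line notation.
2 4 3 5 1

Reverse the RSK construction: for i from n down to 1, find the cell of Q containing i, remove the entry at that cell from P, and reverse-bump it up through P; the value ejected from row 1 is w(i).

Step i=5: Q has 5 at row 3, column 1; remove 4 from row 3 of P and reverse-bump: 4 enters row 2 and ejects 2; 2 enters row 1 and ejects 1. So w(5) = 1. P is now [[2, 3, 5], [4]].
Step i=4: Q has 4 at row 1, column 3; remove that cell from P, ejecting 5. So w(4) = 5. P is now [[2, 3], [4]].
Step i=3: Q has 3 at row 2, column 1; remove 4 from row 2 of P and reverse-bump: 4 enters row 1 and ejects 3. So w(3) = 3. P is now [[2, 4]].
Step i=2: Q has 2 at row 1, column 2; remove that cell from P, ejecting 4. So w(2) = 4. P is now [[2]].
Step i=1: Q has 1 at row 1, column 1; remove that cell from P, ejecting 2. So w(1) = 2. P is now [].

So w = 2 4 3 5 1.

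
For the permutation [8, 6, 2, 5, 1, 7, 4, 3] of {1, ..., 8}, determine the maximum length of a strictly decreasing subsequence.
5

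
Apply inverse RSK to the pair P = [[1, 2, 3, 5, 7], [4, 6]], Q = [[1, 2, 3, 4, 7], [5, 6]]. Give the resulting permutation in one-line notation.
1 2 4 6 3 5 7

Reverse the RSK construction: for i from n down to 1, find the cell of Q containing i, remove the entry at that cell from P, and reverse-bump it up through P; the value ejected from row 1 is w(i).

Step i=7: Q has 7 at row 1, column 5; remove that cell from P, ejecting 7. So w(7) = 7. P is now [[1, 2, 3, 5], [4, 6]].
Step i=6: Q has 6 at row 2, column 2; remove 6 from row 2 of P and reverse-bump: 6 enters row 1 and ejects 5. So w(6) = 5. P is now [[1, 2, 3, 6], [4]].
Step i=5: Q has 5 at row 2, column 1; remove 4 from row 2 of P and reverse-bump: 4 enters row 1 and ejects 3. So w(5) = 3. P is now [[1, 2, 4, 6]].
Step i=4: Q has 4 at row 1, column 4; remove that cell from P, ejecting 6. So w(4) = 6. P is now [[1, 2, 4]].
Step i=3: Q has 3 at row 1, column 3; remove that cell from P, ejecting 4. So w(3) = 4. P is now [[1, 2]].
Step i=2: Q has 2 at row 1, column 2; remove that cell from P, ejecting 2. So w(2) = 2. P is now [[1]].
Step i=1: Q has 1 at row 1, column 1; remove that cell from P, ejecting 1. So w(1) = 1. P is now [].

So w = 1 2 4 6 3 5 7.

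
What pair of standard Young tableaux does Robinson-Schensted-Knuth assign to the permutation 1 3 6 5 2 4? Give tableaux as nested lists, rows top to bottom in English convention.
P = [[1, 2, 4], [3, 5], [6]], Q = [[1, 2, 3], [4, 6], [5]]

Insert each entry of the permutation into P by Schensted row insertion, recording in Q the position of each new cell.

Insert 1: appended to row 1. P = [[1]], Q = [[1]].
Insert 3: appended to row 1. P = [[1, 3]], Q = [[1, 2]].
Insert 6: appended to row 1. P = [[1, 3, 6]], Q = [[1, 2, 3]].
Insert 5: 5 bumps 6 from row 1; 6 starts row 2. P = [[1, 3, 5], [6]], Q = [[1, 2, 3], [4]].
Insert 2: 2 bumps 3 from row 1; 3 bumps 6 from row 2; 6 starts row 3. P = [[1, 2, 5], [3], [6]], Q = [[1, 2, 3], [4], [5]].
Insert 4: 4 bumps 5 from row 1; 5 appends to row 2. P = [[1, 2, 4], [3, 5], [6]], Q = [[1, 2, 3], [4, 6], [5]].

So P = [[1, 2, 4], [3, 5], [6]], Q = [[1, 2, 3], [4, 6], [5]].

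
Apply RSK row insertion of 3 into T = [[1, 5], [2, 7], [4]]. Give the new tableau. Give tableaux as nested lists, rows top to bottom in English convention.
In row 1, 3 replaces 5 (the leftmost entry greater than 3); 5 is bumped to row 2. In row 2, 5 replaces 7 (the leftmost entry greater than 5); 7 is bumped to row 3. 7 is appended to row 3. The new tableau is [[1, 3], [2, 5], [4, 7]].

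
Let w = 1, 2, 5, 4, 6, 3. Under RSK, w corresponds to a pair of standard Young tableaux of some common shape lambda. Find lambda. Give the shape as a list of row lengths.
[4, 1, 1]

Row-insert each entry into an empty tableau.

After inserting 1: P = [[1]].
After inserting 2: P = [[1, 2]].
After inserting 5: P = [[1, 2, 5]].
After inserting 4: P = [[1, 2, 4], [5]].
After inserting 6: P = [[1, 2, 4, 6], [5]].
After inserting 3: P = [[1, 2, 3, 6], [4], [5]].

The final insertion tableau P = [[1, 2, 3, 6], [4], [5]] has shape [4, 1, 1].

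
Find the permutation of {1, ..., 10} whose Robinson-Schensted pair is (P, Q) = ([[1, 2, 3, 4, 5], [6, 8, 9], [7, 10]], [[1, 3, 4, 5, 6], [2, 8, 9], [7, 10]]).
Reverse the RSK construction: for i from n down to 1, find the cell of Q containing i, remove the entry at that cell from P, and reverse-bump it up through P; the value ejected from row 1 is w(i).

Step i=10: Q has 10 at row 3, column 2; remove 10 from row 3 of P and reverse-bump: 10 enters row 2 and ejects 9; 9 enters row 1 and ejects 5. So w(10) = 5. P is now [[1, 2, 3, 4, 9], [6, 8, 10], [7]].
Step i=9: Q has 9 at row 2, column 3; remove 10 from row 2 of P and reverse-bump: 10 enters row 1 and ejects 9. So w(9) = 9. P is now [[1, 2, 3, 4, 10], [6, 8], [7]].
Step i=8: Q has 8 at row 2, column 2; remove 8 from row 2 of P and reverse-bump: 8 enters row 1 and ejects 4. So w(8) = 4. P is now [[1, 2, 3, 8, 10], [6], [7]].
Step i=7: Q has 7 at row 3, column 1; remove 7 from row 3 of P and reverse-bump: 7 enters row 2 and ejects 6; 6 enters row 1 and ejects 3. So w(7) = 3. P is now [[1, 2, 6, 8, 10], [7]].
Step i=6: Q has 6 at row 1, column 5; remove that cell from P, ejecting 10. So w(6) = 10. P is now [[1, 2, 6, 8], [7]].
Step i=5: Q has 5 at row 1, column 4; remove that cell from P, ejecting 8. So w(5) = 8. P is now [[1, 2, 6], [7]].
Step i=4: Q has 4 at row 1, column 3; remove that cell from P, ejecting 6. So w(4) = 6. P is now [[1, 2], [7]].
Step i=3: Q has 3 at row 1, column 2; remove that cell from P, ejecting 2. So w(3) = 2. P is now [[1], [7]].
Step i=2: Q has 2 at row 2, column 1; remove 7 from row 2 of P and reverse-bump: 7 enters row 1 and ejects 1. So w(2) = 1. P is now [[7]].
Step i=1: Q has 1 at row 1, column 1; remove that cell from P, ejecting 7. So w(1) = 7. P is now [].

So w = 7 1 2 6 8 10 3 4 9 5.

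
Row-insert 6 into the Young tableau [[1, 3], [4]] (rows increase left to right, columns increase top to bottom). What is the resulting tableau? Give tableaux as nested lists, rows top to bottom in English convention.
6 is larger than every entry of row 1, so it is appended to row 1. The new tableau is [[1, 3, 6], [4]].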